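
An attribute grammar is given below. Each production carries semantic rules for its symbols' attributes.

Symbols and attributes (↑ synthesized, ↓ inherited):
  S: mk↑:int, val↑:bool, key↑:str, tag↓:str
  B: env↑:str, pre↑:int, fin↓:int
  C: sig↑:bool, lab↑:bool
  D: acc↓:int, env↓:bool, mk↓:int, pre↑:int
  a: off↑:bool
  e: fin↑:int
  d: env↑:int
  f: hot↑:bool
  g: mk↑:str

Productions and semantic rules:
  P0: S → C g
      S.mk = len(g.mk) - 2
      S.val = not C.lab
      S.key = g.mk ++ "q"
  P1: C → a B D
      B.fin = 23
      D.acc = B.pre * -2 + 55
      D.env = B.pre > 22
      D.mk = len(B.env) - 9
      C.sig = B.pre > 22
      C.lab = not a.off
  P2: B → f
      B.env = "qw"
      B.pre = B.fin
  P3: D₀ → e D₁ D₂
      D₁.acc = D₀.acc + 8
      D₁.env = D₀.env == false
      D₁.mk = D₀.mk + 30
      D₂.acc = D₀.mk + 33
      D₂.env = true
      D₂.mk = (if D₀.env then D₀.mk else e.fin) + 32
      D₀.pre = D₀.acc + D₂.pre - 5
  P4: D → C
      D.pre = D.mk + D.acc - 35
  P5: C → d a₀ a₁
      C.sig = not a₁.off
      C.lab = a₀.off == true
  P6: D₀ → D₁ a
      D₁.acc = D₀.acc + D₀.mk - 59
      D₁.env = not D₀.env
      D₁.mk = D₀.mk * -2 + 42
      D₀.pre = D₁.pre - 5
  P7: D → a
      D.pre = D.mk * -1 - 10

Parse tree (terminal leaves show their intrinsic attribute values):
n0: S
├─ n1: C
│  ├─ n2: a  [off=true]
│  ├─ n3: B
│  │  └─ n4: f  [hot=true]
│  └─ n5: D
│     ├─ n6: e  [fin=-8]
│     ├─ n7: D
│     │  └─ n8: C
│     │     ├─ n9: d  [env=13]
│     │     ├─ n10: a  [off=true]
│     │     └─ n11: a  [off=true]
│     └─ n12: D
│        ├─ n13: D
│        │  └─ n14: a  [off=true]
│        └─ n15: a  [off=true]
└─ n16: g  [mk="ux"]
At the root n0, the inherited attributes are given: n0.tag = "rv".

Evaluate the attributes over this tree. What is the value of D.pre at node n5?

1. n0.tag = "rv"  [given at root]
2. n2.off = true  [terminal]
3. n3.fin = 23  [23]
4. n4.hot = true  [terminal]
5. n3.env = "qw"  ["qw"]
6. n3.pre = 23  [B.fin]
7. n5.acc = 9  [B.pre * -2 + 55]
8. n5.env = true  [B.pre > 22]
9. n5.mk = -7  [len(B.env) - 9]
10. n6.fin = -8  [terminal]
11. n7.acc = 17  [D₀.acc + 8]
12. n7.env = false  [D₀.env == false]
13. n7.mk = 23  [D₀.mk + 30]
14. n9.env = 13  [terminal]
15. n10.off = true  [terminal]
16. n11.off = true  [terminal]
17. n8.sig = false  [not a₁.off]
18. n8.lab = true  [a₀.off == true]
19. n7.pre = 5  [D.mk + D.acc - 35]
20. n12.acc = 26  [D₀.mk + 33]
21. n12.env = true  [true]
22. n12.mk = 25  [(if D₀.env then D₀.mk else e.fin) + 32]
23. n13.acc = -8  [D₀.acc + D₀.mk - 59]
24. n13.env = false  [not D₀.env]
25. n13.mk = -8  [D₀.mk * -2 + 42]
26. n14.off = true  [terminal]
27. n13.pre = -2  [D.mk * -1 - 10]
28. n15.off = true  [terminal]
29. n12.pre = -7  [D₁.pre - 5]
30. n5.pre = -3  [D₀.acc + D₂.pre - 5]
31. n1.sig = true  [B.pre > 22]
32. n1.lab = false  [not a.off]
33. n16.mk = "ux"  [terminal]
34. n0.mk = 0  [len(g.mk) - 2]
35. n0.val = true  [not C.lab]
36. n0.key = "uxq"  [g.mk ++ "q"]

-3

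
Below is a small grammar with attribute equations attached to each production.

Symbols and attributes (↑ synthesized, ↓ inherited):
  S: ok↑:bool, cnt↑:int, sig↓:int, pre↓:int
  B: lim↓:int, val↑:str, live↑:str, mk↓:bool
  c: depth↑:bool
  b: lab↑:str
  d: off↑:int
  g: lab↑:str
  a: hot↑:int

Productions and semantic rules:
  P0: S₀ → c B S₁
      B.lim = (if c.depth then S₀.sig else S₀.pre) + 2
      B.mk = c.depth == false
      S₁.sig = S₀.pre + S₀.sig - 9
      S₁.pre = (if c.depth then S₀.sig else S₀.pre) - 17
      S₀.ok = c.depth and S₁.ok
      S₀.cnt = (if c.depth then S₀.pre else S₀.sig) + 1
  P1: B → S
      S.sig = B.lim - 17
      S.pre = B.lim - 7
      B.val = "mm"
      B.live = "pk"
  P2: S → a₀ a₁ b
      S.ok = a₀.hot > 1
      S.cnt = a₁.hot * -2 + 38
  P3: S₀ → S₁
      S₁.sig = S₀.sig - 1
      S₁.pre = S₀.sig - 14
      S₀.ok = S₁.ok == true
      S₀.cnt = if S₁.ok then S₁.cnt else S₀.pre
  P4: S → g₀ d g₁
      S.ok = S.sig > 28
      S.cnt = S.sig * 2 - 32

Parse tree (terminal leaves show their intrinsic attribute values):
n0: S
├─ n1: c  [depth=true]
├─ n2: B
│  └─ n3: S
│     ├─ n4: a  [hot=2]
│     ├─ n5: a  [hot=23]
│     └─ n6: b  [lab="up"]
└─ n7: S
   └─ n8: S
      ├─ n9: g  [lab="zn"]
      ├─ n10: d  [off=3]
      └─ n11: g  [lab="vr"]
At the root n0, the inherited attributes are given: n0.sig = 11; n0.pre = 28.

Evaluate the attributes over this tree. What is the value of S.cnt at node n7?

1. n0.sig = 11  [given at root]
2. n0.pre = 28  [given at root]
3. n1.depth = true  [terminal]
4. n2.lim = 13  [(if c.depth then S₀.sig else S₀.pre) + 2]
5. n2.mk = false  [c.depth == false]
6. n3.sig = -4  [B.lim - 17]
7. n3.pre = 6  [B.lim - 7]
8. n4.hot = 2  [terminal]
9. n5.hot = 23  [terminal]
10. n6.lab = "up"  [terminal]
11. n3.ok = true  [a₀.hot > 1]
12. n3.cnt = -8  [a₁.hot * -2 + 38]
13. n2.val = "mm"  ["mm"]
14. n2.live = "pk"  ["pk"]
15. n7.sig = 30  [S₀.pre + S₀.sig - 9]
16. n7.pre = -6  [(if c.depth then S₀.sig else S₀.pre) - 17]
17. n8.sig = 29  [S₀.sig - 1]
18. n8.pre = 16  [S₀.sig - 14]
19. n9.lab = "zn"  [terminal]
20. n10.off = 3  [terminal]
21. n11.lab = "vr"  [terminal]
22. n8.ok = true  [S.sig > 28]
23. n8.cnt = 26  [S.sig * 2 - 32]
24. n7.ok = true  [S₁.ok == true]
25. n7.cnt = 26  [if S₁.ok then S₁.cnt else S₀.pre]
26. n0.ok = true  [c.depth and S₁.ok]
27. n0.cnt = 29  [(if c.depth then S₀.pre else S₀.sig) + 1]

26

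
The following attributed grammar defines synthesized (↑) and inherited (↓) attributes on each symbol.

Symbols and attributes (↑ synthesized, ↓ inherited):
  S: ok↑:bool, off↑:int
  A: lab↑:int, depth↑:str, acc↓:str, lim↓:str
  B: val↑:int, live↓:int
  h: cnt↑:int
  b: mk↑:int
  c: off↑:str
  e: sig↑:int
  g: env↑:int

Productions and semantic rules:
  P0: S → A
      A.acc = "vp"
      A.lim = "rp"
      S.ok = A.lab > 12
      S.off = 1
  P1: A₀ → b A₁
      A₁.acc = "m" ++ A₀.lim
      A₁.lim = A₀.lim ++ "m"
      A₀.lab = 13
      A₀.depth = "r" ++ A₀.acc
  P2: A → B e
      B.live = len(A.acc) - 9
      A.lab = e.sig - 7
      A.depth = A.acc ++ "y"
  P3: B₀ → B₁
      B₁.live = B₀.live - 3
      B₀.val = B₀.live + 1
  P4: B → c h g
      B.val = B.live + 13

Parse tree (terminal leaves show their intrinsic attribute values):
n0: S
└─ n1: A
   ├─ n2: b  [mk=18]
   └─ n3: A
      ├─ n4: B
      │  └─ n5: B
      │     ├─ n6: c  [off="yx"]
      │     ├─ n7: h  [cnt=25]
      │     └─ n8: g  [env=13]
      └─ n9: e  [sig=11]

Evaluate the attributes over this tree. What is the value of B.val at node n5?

4

1. n1.acc = "vp"  ["vp"]
2. n1.lim = "rp"  ["rp"]
3. n2.mk = 18  [terminal]
4. n3.acc = "mrp"  ["m" ++ A₀.lim]
5. n3.lim = "rpm"  [A₀.lim ++ "m"]
6. n4.live = -6  [len(A.acc) - 9]
7. n5.live = -9  [B₀.live - 3]
8. n6.off = "yx"  [terminal]
9. n7.cnt = 25  [terminal]
10. n8.env = 13  [terminal]
11. n5.val = 4  [B.live + 13]
12. n4.val = -5  [B₀.live + 1]
13. n9.sig = 11  [terminal]
14. n3.lab = 4  [e.sig - 7]
15. n3.depth = "mrpy"  [A.acc ++ "y"]
16. n1.lab = 13  [13]
17. n1.depth = "rvp"  ["r" ++ A₀.acc]
18. n0.ok = true  [A.lab > 12]
19. n0.off = 1  [1]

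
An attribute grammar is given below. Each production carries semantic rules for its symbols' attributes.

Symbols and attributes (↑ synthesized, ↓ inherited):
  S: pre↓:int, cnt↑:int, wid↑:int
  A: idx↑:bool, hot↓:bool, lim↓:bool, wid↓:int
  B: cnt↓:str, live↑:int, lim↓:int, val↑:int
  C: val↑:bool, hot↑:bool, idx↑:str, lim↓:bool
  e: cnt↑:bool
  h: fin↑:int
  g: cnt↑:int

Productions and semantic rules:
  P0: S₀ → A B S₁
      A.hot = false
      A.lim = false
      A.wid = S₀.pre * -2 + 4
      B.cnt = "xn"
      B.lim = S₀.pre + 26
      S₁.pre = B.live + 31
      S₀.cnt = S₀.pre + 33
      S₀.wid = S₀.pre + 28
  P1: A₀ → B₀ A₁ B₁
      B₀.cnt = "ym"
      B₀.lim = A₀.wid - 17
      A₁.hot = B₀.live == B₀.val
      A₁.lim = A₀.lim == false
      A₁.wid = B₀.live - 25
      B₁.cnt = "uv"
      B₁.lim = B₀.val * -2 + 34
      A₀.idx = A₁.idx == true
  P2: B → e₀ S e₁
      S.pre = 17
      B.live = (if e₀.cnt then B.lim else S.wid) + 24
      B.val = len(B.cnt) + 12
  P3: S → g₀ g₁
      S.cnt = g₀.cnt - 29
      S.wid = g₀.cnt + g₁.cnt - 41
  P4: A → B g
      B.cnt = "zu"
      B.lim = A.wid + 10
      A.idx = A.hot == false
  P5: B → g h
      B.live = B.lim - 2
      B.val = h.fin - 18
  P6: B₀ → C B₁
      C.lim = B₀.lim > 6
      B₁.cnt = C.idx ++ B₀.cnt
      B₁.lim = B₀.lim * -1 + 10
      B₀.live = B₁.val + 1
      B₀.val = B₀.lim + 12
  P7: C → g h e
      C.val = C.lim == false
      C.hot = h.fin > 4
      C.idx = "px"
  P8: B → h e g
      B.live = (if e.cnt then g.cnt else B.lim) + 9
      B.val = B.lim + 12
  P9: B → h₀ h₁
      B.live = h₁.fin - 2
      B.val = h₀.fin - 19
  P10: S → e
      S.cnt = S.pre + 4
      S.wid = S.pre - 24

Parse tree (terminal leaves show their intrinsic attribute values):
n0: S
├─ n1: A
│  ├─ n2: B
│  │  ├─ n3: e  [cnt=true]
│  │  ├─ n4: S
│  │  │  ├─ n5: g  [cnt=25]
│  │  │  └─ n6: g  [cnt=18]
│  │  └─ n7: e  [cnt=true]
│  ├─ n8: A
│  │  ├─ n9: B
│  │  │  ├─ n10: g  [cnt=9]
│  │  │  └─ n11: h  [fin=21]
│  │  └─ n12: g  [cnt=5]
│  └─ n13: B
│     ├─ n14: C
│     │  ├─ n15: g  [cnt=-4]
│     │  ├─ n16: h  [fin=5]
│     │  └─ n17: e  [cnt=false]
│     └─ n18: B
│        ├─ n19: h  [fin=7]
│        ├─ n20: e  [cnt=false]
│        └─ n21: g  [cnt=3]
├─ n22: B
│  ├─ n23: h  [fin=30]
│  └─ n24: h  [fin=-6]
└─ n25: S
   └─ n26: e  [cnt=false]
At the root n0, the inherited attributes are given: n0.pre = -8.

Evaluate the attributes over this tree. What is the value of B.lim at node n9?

1. n0.pre = -8  [given at root]
2. n1.hot = false  [false]
3. n1.lim = false  [false]
4. n1.wid = 20  [S₀.pre * -2 + 4]
5. n2.cnt = "ym"  ["ym"]
6. n2.lim = 3  [A₀.wid - 17]
7. n3.cnt = true  [terminal]
8. n4.pre = 17  [17]
9. n5.cnt = 25  [terminal]
10. n6.cnt = 18  [terminal]
11. n4.cnt = -4  [g₀.cnt - 29]
12. n4.wid = 2  [g₀.cnt + g₁.cnt - 41]
13. n7.cnt = true  [terminal]
14. n2.live = 27  [(if e₀.cnt then B.lim else S.wid) + 24]
15. n2.val = 14  [len(B.cnt) + 12]
16. n8.hot = false  [B₀.live == B₀.val]
17. n8.lim = true  [A₀.lim == false]
18. n8.wid = 2  [B₀.live - 25]
19. n9.cnt = "zu"  ["zu"]
20. n9.lim = 12  [A.wid + 10]
21. n10.cnt = 9  [terminal]
22. n11.fin = 21  [terminal]
23. n9.live = 10  [B.lim - 2]
24. n9.val = 3  [h.fin - 18]
25. n12.cnt = 5  [terminal]
26. n8.idx = true  [A.hot == false]
27. n13.cnt = "uv"  ["uv"]
28. n13.lim = 6  [B₀.val * -2 + 34]
29. n14.lim = false  [B₀.lim > 6]
30. n15.cnt = -4  [terminal]
31. n16.fin = 5  [terminal]
32. n17.cnt = false  [terminal]
33. n14.val = true  [C.lim == false]
34. n14.hot = true  [h.fin > 4]
35. n14.idx = "px"  ["px"]
36. n18.cnt = "pxuv"  [C.idx ++ B₀.cnt]
37. n18.lim = 4  [B₀.lim * -1 + 10]
38. n19.fin = 7  [terminal]
39. n20.cnt = false  [terminal]
40. n21.cnt = 3  [terminal]
41. n18.live = 13  [(if e.cnt then g.cnt else B.lim) + 9]
42. n18.val = 16  [B.lim + 12]
43. n13.live = 17  [B₁.val + 1]
44. n13.val = 18  [B₀.lim + 12]
45. n1.idx = true  [A₁.idx == true]
46. n22.cnt = "xn"  ["xn"]
47. n22.lim = 18  [S₀.pre + 26]
48. n23.fin = 30  [terminal]
49. n24.fin = -6  [terminal]
50. n22.live = -8  [h₁.fin - 2]
51. n22.val = 11  [h₀.fin - 19]
52. n25.pre = 23  [B.live + 31]
53. n26.cnt = false  [terminal]
54. n25.cnt = 27  [S.pre + 4]
55. n25.wid = -1  [S.pre - 24]
56. n0.cnt = 25  [S₀.pre + 33]
57. n0.wid = 20  [S₀.pre + 28]

12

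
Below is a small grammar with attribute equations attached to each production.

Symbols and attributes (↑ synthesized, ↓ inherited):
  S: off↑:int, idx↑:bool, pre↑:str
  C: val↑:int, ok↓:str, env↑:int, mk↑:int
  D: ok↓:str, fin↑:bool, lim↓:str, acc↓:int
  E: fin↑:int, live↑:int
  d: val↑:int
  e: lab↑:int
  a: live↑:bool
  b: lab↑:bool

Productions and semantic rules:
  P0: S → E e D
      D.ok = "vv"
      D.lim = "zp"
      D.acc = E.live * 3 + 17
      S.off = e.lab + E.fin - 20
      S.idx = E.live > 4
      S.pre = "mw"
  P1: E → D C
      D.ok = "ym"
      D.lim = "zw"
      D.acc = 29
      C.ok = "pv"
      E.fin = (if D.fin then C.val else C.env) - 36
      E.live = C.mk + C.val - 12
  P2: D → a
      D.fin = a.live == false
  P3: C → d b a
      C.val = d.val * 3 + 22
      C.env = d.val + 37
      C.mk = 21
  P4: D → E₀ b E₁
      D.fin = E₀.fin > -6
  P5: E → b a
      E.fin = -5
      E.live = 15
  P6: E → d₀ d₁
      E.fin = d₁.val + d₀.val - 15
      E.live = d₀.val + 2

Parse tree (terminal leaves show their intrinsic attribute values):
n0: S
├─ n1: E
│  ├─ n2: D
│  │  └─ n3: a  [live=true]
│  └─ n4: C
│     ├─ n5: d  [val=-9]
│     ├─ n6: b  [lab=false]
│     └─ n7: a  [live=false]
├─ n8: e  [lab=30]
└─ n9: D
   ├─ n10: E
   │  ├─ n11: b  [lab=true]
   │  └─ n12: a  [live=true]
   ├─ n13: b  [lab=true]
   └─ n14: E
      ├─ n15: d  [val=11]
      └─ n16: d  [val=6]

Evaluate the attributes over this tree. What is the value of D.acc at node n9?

29

1. n2.ok = "ym"  ["ym"]
2. n2.lim = "zw"  ["zw"]
3. n2.acc = 29  [29]
4. n3.live = true  [terminal]
5. n2.fin = false  [a.live == false]
6. n4.ok = "pv"  ["pv"]
7. n5.val = -9  [terminal]
8. n6.lab = false  [terminal]
9. n7.live = false  [terminal]
10. n4.val = -5  [d.val * 3 + 22]
11. n4.env = 28  [d.val + 37]
12. n4.mk = 21  [21]
13. n1.fin = -8  [(if D.fin then C.val else C.env) - 36]
14. n1.live = 4  [C.mk + C.val - 12]
15. n8.lab = 30  [terminal]
16. n9.ok = "vv"  ["vv"]
17. n9.lim = "zp"  ["zp"]
18. n9.acc = 29  [E.live * 3 + 17]
19. n11.lab = true  [terminal]
20. n12.live = true  [terminal]
21. n10.fin = -5  [-5]
22. n10.live = 15  [15]
23. n13.lab = true  [terminal]
24. n15.val = 11  [terminal]
25. n16.val = 6  [terminal]
26. n14.fin = 2  [d₁.val + d₀.val - 15]
27. n14.live = 13  [d₀.val + 2]
28. n9.fin = true  [E₀.fin > -6]
29. n0.off = 2  [e.lab + E.fin - 20]
30. n0.idx = false  [E.live > 4]
31. n0.pre = "mw"  ["mw"]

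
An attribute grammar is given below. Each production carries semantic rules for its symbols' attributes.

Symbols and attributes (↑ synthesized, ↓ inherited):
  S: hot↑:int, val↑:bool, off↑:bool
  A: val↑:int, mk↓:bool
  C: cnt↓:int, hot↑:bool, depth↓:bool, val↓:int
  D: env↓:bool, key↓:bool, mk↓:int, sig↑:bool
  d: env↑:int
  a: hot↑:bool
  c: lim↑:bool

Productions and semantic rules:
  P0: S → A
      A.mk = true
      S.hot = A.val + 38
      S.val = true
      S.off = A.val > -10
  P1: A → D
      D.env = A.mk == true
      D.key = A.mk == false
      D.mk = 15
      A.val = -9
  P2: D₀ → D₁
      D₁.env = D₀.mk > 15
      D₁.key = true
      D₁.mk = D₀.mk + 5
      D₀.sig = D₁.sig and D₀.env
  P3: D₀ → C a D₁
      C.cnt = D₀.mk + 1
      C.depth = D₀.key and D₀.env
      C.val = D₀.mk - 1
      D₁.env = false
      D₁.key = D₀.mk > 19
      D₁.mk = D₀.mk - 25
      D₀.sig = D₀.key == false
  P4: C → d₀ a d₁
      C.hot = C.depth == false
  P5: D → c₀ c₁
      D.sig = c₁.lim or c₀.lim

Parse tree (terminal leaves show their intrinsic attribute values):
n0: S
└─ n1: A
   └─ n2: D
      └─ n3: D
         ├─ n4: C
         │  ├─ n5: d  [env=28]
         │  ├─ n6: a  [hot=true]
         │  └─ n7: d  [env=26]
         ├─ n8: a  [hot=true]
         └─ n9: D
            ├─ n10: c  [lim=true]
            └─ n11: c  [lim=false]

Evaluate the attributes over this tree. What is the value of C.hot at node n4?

1. n1.mk = true  [true]
2. n2.env = true  [A.mk == true]
3. n2.key = false  [A.mk == false]
4. n2.mk = 15  [15]
5. n3.env = false  [D₀.mk > 15]
6. n3.key = true  [true]
7. n3.mk = 20  [D₀.mk + 5]
8. n4.cnt = 21  [D₀.mk + 1]
9. n4.depth = false  [D₀.key and D₀.env]
10. n4.val = 19  [D₀.mk - 1]
11. n5.env = 28  [terminal]
12. n6.hot = true  [terminal]
13. n7.env = 26  [terminal]
14. n4.hot = true  [C.depth == false]
15. n8.hot = true  [terminal]
16. n9.env = false  [false]
17. n9.key = true  [D₀.mk > 19]
18. n9.mk = -5  [D₀.mk - 25]
19. n10.lim = true  [terminal]
20. n11.lim = false  [terminal]
21. n9.sig = true  [c₁.lim or c₀.lim]
22. n3.sig = false  [D₀.key == false]
23. n2.sig = false  [D₁.sig and D₀.env]
24. n1.val = -9  [-9]
25. n0.hot = 29  [A.val + 38]
26. n0.val = true  [true]
27. n0.off = true  [A.val > -10]

true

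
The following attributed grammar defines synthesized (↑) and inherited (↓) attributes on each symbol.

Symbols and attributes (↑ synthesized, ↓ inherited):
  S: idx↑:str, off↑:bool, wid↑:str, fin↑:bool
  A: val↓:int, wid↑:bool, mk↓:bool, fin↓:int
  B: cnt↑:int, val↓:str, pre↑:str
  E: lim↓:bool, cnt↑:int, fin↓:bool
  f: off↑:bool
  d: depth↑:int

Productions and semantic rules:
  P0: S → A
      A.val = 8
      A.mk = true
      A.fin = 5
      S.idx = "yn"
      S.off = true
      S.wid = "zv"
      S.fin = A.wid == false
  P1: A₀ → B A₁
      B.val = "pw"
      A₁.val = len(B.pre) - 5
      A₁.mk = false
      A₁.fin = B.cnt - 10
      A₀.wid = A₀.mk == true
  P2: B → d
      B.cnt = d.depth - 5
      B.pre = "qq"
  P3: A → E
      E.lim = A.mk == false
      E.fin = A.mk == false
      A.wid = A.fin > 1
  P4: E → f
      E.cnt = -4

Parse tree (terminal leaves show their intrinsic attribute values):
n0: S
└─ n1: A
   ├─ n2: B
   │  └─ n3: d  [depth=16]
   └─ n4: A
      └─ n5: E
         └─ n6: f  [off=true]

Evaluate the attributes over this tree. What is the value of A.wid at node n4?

false

1. n1.val = 8  [8]
2. n1.mk = true  [true]
3. n1.fin = 5  [5]
4. n2.val = "pw"  ["pw"]
5. n3.depth = 16  [terminal]
6. n2.cnt = 11  [d.depth - 5]
7. n2.pre = "qq"  ["qq"]
8. n4.val = -3  [len(B.pre) - 5]
9. n4.mk = false  [false]
10. n4.fin = 1  [B.cnt - 10]
11. n5.lim = true  [A.mk == false]
12. n5.fin = true  [A.mk == false]
13. n6.off = true  [terminal]
14. n5.cnt = -4  [-4]
15. n4.wid = false  [A.fin > 1]
16. n1.wid = true  [A₀.mk == true]
17. n0.idx = "yn"  ["yn"]
18. n0.off = true  [true]
19. n0.wid = "zv"  ["zv"]
20. n0.fin = false  [A.wid == false]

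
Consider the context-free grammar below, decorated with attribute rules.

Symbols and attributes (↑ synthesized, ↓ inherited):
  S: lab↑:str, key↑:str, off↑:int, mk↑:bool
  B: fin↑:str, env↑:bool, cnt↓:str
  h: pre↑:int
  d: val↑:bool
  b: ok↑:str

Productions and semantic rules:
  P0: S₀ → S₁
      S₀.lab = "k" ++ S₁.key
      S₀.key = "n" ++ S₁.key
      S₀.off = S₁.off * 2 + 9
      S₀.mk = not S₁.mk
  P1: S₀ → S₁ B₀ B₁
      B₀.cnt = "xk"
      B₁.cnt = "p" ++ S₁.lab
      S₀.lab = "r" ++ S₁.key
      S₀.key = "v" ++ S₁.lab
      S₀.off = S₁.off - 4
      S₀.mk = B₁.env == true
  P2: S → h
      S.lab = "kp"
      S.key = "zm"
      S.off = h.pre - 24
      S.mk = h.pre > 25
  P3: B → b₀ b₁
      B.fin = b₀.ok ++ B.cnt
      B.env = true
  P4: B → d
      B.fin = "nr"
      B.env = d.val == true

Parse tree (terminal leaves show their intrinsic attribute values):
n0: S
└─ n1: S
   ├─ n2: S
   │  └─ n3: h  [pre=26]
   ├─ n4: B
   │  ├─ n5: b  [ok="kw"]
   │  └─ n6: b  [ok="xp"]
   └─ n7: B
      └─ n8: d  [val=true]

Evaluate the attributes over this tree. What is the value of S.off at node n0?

1. n3.pre = 26  [terminal]
2. n2.lab = "kp"  ["kp"]
3. n2.key = "zm"  ["zm"]
4. n2.off = 2  [h.pre - 24]
5. n2.mk = true  [h.pre > 25]
6. n4.cnt = "xk"  ["xk"]
7. n5.ok = "kw"  [terminal]
8. n6.ok = "xp"  [terminal]
9. n4.fin = "kwxk"  [b₀.ok ++ B.cnt]
10. n4.env = true  [true]
11. n7.cnt = "pkp"  ["p" ++ S₁.lab]
12. n8.val = true  [terminal]
13. n7.fin = "nr"  ["nr"]
14. n7.env = true  [d.val == true]
15. n1.lab = "rzm"  ["r" ++ S₁.key]
16. n1.key = "vkp"  ["v" ++ S₁.lab]
17. n1.off = -2  [S₁.off - 4]
18. n1.mk = true  [B₁.env == true]
19. n0.lab = "kvkp"  ["k" ++ S₁.key]
20. n0.key = "nvkp"  ["n" ++ S₁.key]
21. n0.off = 5  [S₁.off * 2 + 9]
22. n0.mk = false  [not S₁.mk]

5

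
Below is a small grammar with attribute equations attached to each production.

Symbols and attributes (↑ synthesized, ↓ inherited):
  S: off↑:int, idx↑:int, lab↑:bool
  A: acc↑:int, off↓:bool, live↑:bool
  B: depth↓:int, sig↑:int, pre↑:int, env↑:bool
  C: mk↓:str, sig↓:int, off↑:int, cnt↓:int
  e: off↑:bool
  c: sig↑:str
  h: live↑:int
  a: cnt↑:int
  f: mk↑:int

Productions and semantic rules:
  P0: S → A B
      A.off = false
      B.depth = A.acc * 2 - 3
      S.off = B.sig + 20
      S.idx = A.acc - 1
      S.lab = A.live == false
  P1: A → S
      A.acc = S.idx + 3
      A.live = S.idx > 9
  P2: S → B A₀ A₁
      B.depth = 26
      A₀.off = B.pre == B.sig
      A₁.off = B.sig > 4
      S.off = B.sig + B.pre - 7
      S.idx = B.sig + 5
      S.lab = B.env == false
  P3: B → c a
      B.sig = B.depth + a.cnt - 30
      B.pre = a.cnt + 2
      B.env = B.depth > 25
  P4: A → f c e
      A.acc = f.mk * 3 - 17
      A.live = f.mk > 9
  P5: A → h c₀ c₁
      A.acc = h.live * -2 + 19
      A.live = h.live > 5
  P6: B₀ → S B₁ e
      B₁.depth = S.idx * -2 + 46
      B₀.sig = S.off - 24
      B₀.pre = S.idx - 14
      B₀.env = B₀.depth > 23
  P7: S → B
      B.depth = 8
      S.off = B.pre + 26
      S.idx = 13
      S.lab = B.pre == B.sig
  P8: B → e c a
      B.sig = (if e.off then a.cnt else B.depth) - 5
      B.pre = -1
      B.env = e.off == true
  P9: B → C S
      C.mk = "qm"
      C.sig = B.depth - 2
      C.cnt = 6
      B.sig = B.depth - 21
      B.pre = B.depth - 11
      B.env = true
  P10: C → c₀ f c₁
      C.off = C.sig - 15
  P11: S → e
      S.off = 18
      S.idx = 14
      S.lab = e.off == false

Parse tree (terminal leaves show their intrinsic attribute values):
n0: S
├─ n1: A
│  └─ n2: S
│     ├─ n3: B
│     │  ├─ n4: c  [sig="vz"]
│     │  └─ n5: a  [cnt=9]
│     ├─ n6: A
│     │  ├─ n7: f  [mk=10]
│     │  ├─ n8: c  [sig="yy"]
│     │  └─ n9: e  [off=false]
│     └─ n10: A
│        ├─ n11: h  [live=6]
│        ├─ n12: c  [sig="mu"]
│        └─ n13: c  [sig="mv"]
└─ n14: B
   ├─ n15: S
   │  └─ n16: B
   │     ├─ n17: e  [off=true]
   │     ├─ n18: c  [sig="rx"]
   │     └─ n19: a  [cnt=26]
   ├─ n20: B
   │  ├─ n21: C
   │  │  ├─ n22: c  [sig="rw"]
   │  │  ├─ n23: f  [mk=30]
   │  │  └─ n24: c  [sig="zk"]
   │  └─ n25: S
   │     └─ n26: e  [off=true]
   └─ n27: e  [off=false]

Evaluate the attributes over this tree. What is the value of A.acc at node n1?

1. n1.off = false  [false]
2. n3.depth = 26  [26]
3. n4.sig = "vz"  [terminal]
4. n5.cnt = 9  [terminal]
5. n3.sig = 5  [B.depth + a.cnt - 30]
6. n3.pre = 11  [a.cnt + 2]
7. n3.env = true  [B.depth > 25]
8. n6.off = false  [B.pre == B.sig]
9. n7.mk = 10  [terminal]
10. n8.sig = "yy"  [terminal]
11. n9.off = false  [terminal]
12. n6.acc = 13  [f.mk * 3 - 17]
13. n6.live = true  [f.mk > 9]
14. n10.off = true  [B.sig > 4]
15. n11.live = 6  [terminal]
16. n12.sig = "mu"  [terminal]
17. n13.sig = "mv"  [terminal]
18. n10.acc = 7  [h.live * -2 + 19]
19. n10.live = true  [h.live > 5]
20. n2.off = 9  [B.sig + B.pre - 7]
21. n2.idx = 10  [B.sig + 5]
22. n2.lab = false  [B.env == false]
23. n1.acc = 13  [S.idx + 3]
24. n1.live = true  [S.idx > 9]
25. n14.depth = 23  [A.acc * 2 - 3]
26. n16.depth = 8  [8]
27. n17.off = true  [terminal]
28. n18.sig = "rx"  [terminal]
29. n19.cnt = 26  [terminal]
30. n16.sig = 21  [(if e.off then a.cnt else B.depth) - 5]
31. n16.pre = -1  [-1]
32. n16.env = true  [e.off == true]
33. n15.off = 25  [B.pre + 26]
34. n15.idx = 13  [13]
35. n15.lab = false  [B.pre == B.sig]
36. n20.depth = 20  [S.idx * -2 + 46]
37. n21.mk = "qm"  ["qm"]
38. n21.sig = 18  [B.depth - 2]
39. n21.cnt = 6  [6]
40. n22.sig = "rw"  [terminal]
41. n23.mk = 30  [terminal]
42. n24.sig = "zk"  [terminal]
43. n21.off = 3  [C.sig - 15]
44. n26.off = true  [terminal]
45. n25.off = 18  [18]
46. n25.idx = 14  [14]
47. n25.lab = false  [e.off == false]
48. n20.sig = -1  [B.depth - 21]
49. n20.pre = 9  [B.depth - 11]
50. n20.env = true  [true]
51. n27.off = false  [terminal]
52. n14.sig = 1  [S.off - 24]
53. n14.pre = -1  [S.idx - 14]
54. n14.env = false  [B₀.depth > 23]
55. n0.off = 21  [B.sig + 20]
56. n0.idx = 12  [A.acc - 1]
57. n0.lab = false  [A.live == false]

13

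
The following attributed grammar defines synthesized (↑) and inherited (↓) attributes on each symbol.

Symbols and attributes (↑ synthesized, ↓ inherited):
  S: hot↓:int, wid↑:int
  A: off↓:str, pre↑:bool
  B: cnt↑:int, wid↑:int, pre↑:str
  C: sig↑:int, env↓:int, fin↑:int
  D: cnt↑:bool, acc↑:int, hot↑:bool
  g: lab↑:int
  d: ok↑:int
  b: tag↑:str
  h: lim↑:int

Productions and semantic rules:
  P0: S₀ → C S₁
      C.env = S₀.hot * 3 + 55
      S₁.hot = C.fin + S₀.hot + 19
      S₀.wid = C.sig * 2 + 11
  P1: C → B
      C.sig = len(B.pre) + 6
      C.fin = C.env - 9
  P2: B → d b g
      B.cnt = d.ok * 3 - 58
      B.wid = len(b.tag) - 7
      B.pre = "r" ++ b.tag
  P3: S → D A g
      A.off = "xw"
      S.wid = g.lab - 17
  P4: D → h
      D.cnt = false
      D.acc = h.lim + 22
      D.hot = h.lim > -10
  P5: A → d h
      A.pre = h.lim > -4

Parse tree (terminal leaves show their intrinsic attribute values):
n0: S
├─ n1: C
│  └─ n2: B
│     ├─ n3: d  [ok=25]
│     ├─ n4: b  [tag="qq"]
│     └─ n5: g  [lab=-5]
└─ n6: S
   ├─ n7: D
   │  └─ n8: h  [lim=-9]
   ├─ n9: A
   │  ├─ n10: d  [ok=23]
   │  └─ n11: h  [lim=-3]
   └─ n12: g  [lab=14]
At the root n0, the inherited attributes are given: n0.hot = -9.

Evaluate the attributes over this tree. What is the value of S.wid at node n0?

1. n0.hot = -9  [given at root]
2. n1.env = 28  [S₀.hot * 3 + 55]
3. n3.ok = 25  [terminal]
4. n4.tag = "qq"  [terminal]
5. n5.lab = -5  [terminal]
6. n2.cnt = 17  [d.ok * 3 - 58]
7. n2.wid = -5  [len(b.tag) - 7]
8. n2.pre = "rqq"  ["r" ++ b.tag]
9. n1.sig = 9  [len(B.pre) + 6]
10. n1.fin = 19  [C.env - 9]
11. n6.hot = 29  [C.fin + S₀.hot + 19]
12. n8.lim = -9  [terminal]
13. n7.cnt = false  [false]
14. n7.acc = 13  [h.lim + 22]
15. n7.hot = true  [h.lim > -10]
16. n9.off = "xw"  ["xw"]
17. n10.ok = 23  [terminal]
18. n11.lim = -3  [terminal]
19. n9.pre = true  [h.lim > -4]
20. n12.lab = 14  [terminal]
21. n6.wid = -3  [g.lab - 17]
22. n0.wid = 29  [C.sig * 2 + 11]

29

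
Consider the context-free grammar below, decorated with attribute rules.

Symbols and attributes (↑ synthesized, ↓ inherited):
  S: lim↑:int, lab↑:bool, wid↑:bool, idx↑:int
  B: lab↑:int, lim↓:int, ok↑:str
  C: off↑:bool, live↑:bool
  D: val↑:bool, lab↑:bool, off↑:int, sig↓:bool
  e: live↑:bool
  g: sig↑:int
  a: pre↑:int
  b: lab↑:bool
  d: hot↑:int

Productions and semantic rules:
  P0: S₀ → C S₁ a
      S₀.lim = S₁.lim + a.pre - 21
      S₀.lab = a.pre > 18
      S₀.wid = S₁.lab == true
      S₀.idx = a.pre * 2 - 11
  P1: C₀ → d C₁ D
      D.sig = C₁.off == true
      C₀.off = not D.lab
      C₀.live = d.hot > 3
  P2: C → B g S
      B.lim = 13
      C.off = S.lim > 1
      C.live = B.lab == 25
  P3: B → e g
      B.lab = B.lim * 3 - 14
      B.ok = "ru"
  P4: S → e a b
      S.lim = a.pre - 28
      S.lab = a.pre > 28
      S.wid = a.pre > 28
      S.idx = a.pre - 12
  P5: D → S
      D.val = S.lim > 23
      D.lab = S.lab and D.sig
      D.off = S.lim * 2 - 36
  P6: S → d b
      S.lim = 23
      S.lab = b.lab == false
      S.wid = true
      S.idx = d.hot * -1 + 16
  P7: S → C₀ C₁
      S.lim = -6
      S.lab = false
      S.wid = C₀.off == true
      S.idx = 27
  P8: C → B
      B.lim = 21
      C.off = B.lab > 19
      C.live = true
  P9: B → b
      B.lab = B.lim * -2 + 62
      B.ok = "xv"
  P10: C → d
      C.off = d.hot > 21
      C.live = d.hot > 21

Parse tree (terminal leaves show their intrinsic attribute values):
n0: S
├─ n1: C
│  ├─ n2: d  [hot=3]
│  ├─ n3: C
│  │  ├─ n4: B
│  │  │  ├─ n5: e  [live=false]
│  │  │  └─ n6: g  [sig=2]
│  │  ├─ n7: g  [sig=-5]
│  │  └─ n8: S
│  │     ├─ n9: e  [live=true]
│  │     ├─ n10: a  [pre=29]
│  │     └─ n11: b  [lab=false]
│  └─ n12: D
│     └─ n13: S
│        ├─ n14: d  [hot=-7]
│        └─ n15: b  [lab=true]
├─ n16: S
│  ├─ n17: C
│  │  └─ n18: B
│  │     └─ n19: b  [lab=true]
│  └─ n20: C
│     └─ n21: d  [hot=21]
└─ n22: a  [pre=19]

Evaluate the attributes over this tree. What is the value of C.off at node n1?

true

1. n2.hot = 3  [terminal]
2. n4.lim = 13  [13]
3. n5.live = false  [terminal]
4. n6.sig = 2  [terminal]
5. n4.lab = 25  [B.lim * 3 - 14]
6. n4.ok = "ru"  ["ru"]
7. n7.sig = -5  [terminal]
8. n9.live = true  [terminal]
9. n10.pre = 29  [terminal]
10. n11.lab = false  [terminal]
11. n8.lim = 1  [a.pre - 28]
12. n8.lab = true  [a.pre > 28]
13. n8.wid = true  [a.pre > 28]
14. n8.idx = 17  [a.pre - 12]
15. n3.off = false  [S.lim > 1]
16. n3.live = true  [B.lab == 25]
17. n12.sig = false  [C₁.off == true]
18. n14.hot = -7  [terminal]
19. n15.lab = true  [terminal]
20. n13.lim = 23  [23]
21. n13.lab = false  [b.lab == false]
22. n13.wid = true  [true]
23. n13.idx = 23  [d.hot * -1 + 16]
24. n12.val = false  [S.lim > 23]
25. n12.lab = false  [S.lab and D.sig]
26. n12.off = 10  [S.lim * 2 - 36]
27. n1.off = true  [not D.lab]
28. n1.live = false  [d.hot > 3]
29. n18.lim = 21  [21]
30. n19.lab = true  [terminal]
31. n18.lab = 20  [B.lim * -2 + 62]
32. n18.ok = "xv"  ["xv"]
33. n17.off = true  [B.lab > 19]
34. n17.live = true  [true]
35. n21.hot = 21  [terminal]
36. n20.off = false  [d.hot > 21]
37. n20.live = false  [d.hot > 21]
38. n16.lim = -6  [-6]
39. n16.lab = false  [false]
40. n16.wid = true  [C₀.off == true]
41. n16.idx = 27  [27]
42. n22.pre = 19  [terminal]
43. n0.lim = -8  [S₁.lim + a.pre - 21]
44. n0.lab = true  [a.pre > 18]
45. n0.wid = false  [S₁.lab == true]
46. n0.idx = 27  [a.pre * 2 - 11]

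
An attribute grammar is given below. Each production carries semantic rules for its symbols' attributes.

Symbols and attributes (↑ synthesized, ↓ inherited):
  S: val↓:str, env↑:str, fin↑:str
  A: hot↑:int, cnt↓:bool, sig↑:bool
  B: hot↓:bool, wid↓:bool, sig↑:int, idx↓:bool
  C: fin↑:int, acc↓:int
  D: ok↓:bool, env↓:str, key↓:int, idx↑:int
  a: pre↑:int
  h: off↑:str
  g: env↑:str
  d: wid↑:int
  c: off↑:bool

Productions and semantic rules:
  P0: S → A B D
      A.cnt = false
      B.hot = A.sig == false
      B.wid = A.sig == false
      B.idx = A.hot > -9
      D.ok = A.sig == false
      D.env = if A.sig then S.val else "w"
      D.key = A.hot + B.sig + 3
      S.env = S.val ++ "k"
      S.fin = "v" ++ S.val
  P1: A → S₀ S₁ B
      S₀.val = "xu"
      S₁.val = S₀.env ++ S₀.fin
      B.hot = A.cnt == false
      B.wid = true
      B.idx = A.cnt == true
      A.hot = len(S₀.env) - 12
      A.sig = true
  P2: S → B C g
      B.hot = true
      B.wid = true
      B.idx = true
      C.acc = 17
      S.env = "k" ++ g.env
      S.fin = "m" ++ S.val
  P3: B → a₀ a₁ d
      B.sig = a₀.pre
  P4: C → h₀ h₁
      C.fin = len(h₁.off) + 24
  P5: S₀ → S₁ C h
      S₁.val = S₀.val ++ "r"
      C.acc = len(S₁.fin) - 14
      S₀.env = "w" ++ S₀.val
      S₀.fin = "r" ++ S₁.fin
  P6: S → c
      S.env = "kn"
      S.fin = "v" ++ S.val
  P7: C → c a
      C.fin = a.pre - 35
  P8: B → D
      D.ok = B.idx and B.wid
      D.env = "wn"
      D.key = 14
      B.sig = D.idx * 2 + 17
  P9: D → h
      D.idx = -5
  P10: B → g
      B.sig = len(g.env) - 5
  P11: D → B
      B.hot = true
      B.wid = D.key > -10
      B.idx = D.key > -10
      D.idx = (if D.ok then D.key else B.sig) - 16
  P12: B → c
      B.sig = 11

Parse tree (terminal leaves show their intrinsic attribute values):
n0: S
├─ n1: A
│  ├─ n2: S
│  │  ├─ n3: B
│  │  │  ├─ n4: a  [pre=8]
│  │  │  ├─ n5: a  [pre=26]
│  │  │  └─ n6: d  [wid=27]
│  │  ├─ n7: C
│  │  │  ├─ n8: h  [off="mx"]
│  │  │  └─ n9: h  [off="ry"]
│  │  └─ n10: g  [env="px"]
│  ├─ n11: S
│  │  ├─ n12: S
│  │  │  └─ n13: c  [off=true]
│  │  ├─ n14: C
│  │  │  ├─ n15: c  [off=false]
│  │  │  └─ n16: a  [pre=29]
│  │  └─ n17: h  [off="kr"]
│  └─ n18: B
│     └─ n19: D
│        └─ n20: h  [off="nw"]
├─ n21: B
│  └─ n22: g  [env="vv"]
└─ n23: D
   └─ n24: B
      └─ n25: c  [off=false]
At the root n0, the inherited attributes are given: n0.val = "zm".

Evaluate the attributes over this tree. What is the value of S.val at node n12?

1. n0.val = "zm"  [given at root]
2. n1.cnt = false  [false]
3. n2.val = "xu"  ["xu"]
4. n3.hot = true  [true]
5. n3.wid = true  [true]
6. n3.idx = true  [true]
7. n4.pre = 8  [terminal]
8. n5.pre = 26  [terminal]
9. n6.wid = 27  [terminal]
10. n3.sig = 8  [a₀.pre]
11. n7.acc = 17  [17]
12. n8.off = "mx"  [terminal]
13. n9.off = "ry"  [terminal]
14. n7.fin = 26  [len(h₁.off) + 24]
15. n10.env = "px"  [terminal]
16. n2.env = "kpx"  ["k" ++ g.env]
17. n2.fin = "mxu"  ["m" ++ S.val]
18. n11.val = "kpxmxu"  [S₀.env ++ S₀.fin]
19. n12.val = "kpxmxur"  [S₀.val ++ "r"]
20. n13.off = true  [terminal]
21. n12.env = "kn"  ["kn"]
22. n12.fin = "vkpxmxur"  ["v" ++ S.val]
23. n14.acc = -6  [len(S₁.fin) - 14]
24. n15.off = false  [terminal]
25. n16.pre = 29  [terminal]
26. n14.fin = -6  [a.pre - 35]
27. n17.off = "kr"  [terminal]
28. n11.env = "wkpxmxu"  ["w" ++ S₀.val]
29. n11.fin = "rvkpxmxur"  ["r" ++ S₁.fin]
30. n18.hot = true  [A.cnt == false]
31. n18.wid = true  [true]
32. n18.idx = false  [A.cnt == true]
33. n19.ok = false  [B.idx and B.wid]
34. n19.env = "wn"  ["wn"]
35. n19.key = 14  [14]
36. n20.off = "nw"  [terminal]
37. n19.idx = -5  [-5]
38. n18.sig = 7  [D.idx * 2 + 17]
39. n1.hot = -9  [len(S₀.env) - 12]
40. n1.sig = true  [true]
41. n21.hot = false  [A.sig == false]
42. n21.wid = false  [A.sig == false]
43. n21.idx = false  [A.hot > -9]
44. n22.env = "vv"  [terminal]
45. n21.sig = -3  [len(g.env) - 5]
46. n23.ok = false  [A.sig == false]
47. n23.env = "zm"  [if A.sig then S.val else "w"]
48. n23.key = -9  [A.hot + B.sig + 3]
49. n24.hot = true  [true]
50. n24.wid = true  [D.key > -10]
51. n24.idx = true  [D.key > -10]
52. n25.off = false  [terminal]
53. n24.sig = 11  [11]
54. n23.idx = -5  [(if D.ok then D.key else B.sig) - 16]
55. n0.env = "zmk"  [S.val ++ "k"]
56. n0.fin = "vzm"  ["v" ++ S.val]

"kpxmxur"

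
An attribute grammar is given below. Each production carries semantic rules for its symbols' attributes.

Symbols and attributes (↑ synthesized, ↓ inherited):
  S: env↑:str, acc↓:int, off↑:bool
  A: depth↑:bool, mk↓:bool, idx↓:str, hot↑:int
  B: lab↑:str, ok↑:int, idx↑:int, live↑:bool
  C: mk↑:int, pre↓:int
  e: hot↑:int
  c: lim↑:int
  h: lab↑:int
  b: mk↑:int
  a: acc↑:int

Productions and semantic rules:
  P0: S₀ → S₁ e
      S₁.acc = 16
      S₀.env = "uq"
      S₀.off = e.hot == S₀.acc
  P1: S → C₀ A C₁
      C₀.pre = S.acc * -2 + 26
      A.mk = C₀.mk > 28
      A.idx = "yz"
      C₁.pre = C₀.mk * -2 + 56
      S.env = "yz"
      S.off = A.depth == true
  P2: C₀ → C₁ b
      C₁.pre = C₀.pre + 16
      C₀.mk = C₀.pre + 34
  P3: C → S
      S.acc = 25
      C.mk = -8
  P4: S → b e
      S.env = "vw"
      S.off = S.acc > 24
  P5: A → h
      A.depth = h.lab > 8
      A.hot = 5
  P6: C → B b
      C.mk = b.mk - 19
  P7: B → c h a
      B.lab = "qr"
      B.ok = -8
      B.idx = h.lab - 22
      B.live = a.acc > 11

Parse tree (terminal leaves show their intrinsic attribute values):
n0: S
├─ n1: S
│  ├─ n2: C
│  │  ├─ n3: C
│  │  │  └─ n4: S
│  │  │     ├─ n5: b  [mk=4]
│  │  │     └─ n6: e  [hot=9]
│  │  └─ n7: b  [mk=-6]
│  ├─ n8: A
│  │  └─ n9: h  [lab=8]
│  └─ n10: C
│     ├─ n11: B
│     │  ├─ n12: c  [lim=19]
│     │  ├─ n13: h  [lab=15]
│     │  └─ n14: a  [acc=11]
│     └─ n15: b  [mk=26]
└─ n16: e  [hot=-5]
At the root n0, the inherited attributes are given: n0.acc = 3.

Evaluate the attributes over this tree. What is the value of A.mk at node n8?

1. n0.acc = 3  [given at root]
2. n1.acc = 16  [16]
3. n2.pre = -6  [S.acc * -2 + 26]
4. n3.pre = 10  [C₀.pre + 16]
5. n4.acc = 25  [25]
6. n5.mk = 4  [terminal]
7. n6.hot = 9  [terminal]
8. n4.env = "vw"  ["vw"]
9. n4.off = true  [S.acc > 24]
10. n3.mk = -8  [-8]
11. n7.mk = -6  [terminal]
12. n2.mk = 28  [C₀.pre + 34]
13. n8.mk = false  [C₀.mk > 28]
14. n8.idx = "yz"  ["yz"]
15. n9.lab = 8  [terminal]
16. n8.depth = false  [h.lab > 8]
17. n8.hot = 5  [5]
18. n10.pre = 0  [C₀.mk * -2 + 56]
19. n12.lim = 19  [terminal]
20. n13.lab = 15  [terminal]
21. n14.acc = 11  [terminal]
22. n11.lab = "qr"  ["qr"]
23. n11.ok = -8  [-8]
24. n11.idx = -7  [h.lab - 22]
25. n11.live = false  [a.acc > 11]
26. n15.mk = 26  [terminal]
27. n10.mk = 7  [b.mk - 19]
28. n1.env = "yz"  ["yz"]
29. n1.off = false  [A.depth == true]
30. n16.hot = -5  [terminal]
31. n0.env = "uq"  ["uq"]
32. n0.off = false  [e.hot == S₀.acc]

false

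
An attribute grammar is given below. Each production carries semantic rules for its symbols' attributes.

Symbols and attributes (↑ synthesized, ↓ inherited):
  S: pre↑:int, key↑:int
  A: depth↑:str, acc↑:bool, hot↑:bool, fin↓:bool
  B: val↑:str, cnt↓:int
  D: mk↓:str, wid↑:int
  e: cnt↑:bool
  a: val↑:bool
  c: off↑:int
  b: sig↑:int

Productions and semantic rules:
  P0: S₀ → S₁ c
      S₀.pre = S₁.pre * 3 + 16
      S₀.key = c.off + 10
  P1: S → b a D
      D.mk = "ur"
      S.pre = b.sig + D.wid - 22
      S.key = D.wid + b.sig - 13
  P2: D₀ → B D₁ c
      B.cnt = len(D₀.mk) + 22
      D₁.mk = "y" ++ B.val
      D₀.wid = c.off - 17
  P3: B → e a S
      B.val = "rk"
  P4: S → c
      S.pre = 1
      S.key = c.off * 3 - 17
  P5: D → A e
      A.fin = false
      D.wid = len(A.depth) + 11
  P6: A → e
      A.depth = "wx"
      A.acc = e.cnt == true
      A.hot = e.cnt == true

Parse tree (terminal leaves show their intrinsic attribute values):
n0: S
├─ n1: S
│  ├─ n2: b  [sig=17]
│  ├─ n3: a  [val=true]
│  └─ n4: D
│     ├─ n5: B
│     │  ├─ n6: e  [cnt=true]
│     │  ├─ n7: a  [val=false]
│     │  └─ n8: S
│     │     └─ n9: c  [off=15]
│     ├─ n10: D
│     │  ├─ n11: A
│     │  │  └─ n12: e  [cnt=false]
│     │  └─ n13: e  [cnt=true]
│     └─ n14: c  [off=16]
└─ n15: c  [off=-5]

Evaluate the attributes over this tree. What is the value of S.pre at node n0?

-2

1. n2.sig = 17  [terminal]
2. n3.val = true  [terminal]
3. n4.mk = "ur"  ["ur"]
4. n5.cnt = 24  [len(D₀.mk) + 22]
5. n6.cnt = true  [terminal]
6. n7.val = false  [terminal]
7. n9.off = 15  [terminal]
8. n8.pre = 1  [1]
9. n8.key = 28  [c.off * 3 - 17]
10. n5.val = "rk"  ["rk"]
11. n10.mk = "yrk"  ["y" ++ B.val]
12. n11.fin = false  [false]
13. n12.cnt = false  [terminal]
14. n11.depth = "wx"  ["wx"]
15. n11.acc = false  [e.cnt == true]
16. n11.hot = false  [e.cnt == true]
17. n13.cnt = true  [terminal]
18. n10.wid = 13  [len(A.depth) + 11]
19. n14.off = 16  [terminal]
20. n4.wid = -1  [c.off - 17]
21. n1.pre = -6  [b.sig + D.wid - 22]
22. n1.key = 3  [D.wid + b.sig - 13]
23. n15.off = -5  [terminal]
24. n0.pre = -2  [S₁.pre * 3 + 16]
25. n0.key = 5  [c.off + 10]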